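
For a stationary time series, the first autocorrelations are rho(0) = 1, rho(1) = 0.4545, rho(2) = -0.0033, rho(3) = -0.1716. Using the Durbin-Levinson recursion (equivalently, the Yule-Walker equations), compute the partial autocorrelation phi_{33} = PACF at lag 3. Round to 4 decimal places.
\phi_{33} = -0.0671

The PACF at lag k is phi_{kk}, the last component of the solution
to the Yule-Walker system G_k phi = r_k where
  (G_k)_{ij} = rho(|i - j|), (r_k)_i = rho(i), i,j = 1..k.
Equivalently, Durbin-Levinson gives phi_{kk} iteratively:
  phi_{11} = rho(1)
  phi_{kk} = [rho(k) - sum_{j=1..k-1} phi_{k-1,j} rho(k-j)]
            / [1 - sum_{j=1..k-1} phi_{k-1,j} rho(j)],
  phi_{k,j} = phi_{k-1,j} - phi_{kk} phi_{k-1,k-j},  j = 1..k-1.
Step k = 1:
  phi_11 = rho(1) = 0.4545.
Step k = 2:
  phi_22 = [rho(2) - phi_11 rho(1)] / [1 - phi_11 rho(1)] = [-0.0033 - (0.4545)(0.4545)] / [1 - (0.4545)(0.4545)]
         = -0.20987025 / 0.79342975 = -0.26451.
  Update: phi_21 = phi_11 - phi_22 phi_11 = 0.4545 - (-0.26451)(0.4545) = 0.57472.
Step k = 3:
  phi_33 = [rho(3) - phi_21 rho(2) - phi_22 rho(1)] / [1 - phi_21 rho(1) - phi_22 rho(2)]
    numerator   = -0.1716 - (0.57472)(-0.0033) - (-0.26451)(0.4545) = -0.04948355
    denominator = 1 - (0.57472)(0.4545) - (-0.26451)(-0.0033) = 0.73791693
  phi_33 = -0.04948355 / 0.73791693 = -0.0671.
Therefore phi_{33} = -0.0671.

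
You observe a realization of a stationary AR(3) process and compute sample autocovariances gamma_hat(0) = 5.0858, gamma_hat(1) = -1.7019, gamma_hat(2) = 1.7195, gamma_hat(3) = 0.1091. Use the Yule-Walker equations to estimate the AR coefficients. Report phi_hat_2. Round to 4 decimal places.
\hat\phi_{2} = 0.3120

The Yule-Walker equations for an AR(p) process read, in matrix form,
  Gamma_p phi = r_p,   with   (Gamma_p)_{ij} = gamma(|i - j|),
                       (r_p)_i = gamma(i),   i,j = 1..p.
Substitute the sample gammas (Toeplitz matrix and right-hand side of size 3):
  Gamma_p = [[5.0858, -1.7019, 1.7195], [-1.7019, 5.0858, -1.7019], [1.7195, -1.7019, 5.0858]]
  r_p     = [-1.7019, 1.7195, 0.1091]
Written out (R1..R3):
  (R1) 5.0858 phi_1 - 1.7019 phi_2 + 1.7195 phi_3 = -1.7019
  (R2) -1.7019 phi_1 + 5.0858 phi_2 - 1.7019 phi_3 = 1.7195
  (R3) 1.7195 phi_1 - 1.7019 phi_2 + 5.0858 phi_3 = 0.1091
Gaussian elimination:
  R2 <- R2 - (-1.7019/5.0858) R1 = R2 - (-0.334638) R1:  4.51628 phi_2 - 1.126491 phi_3 = 1.14998
  R3 <- R3 - (1.7195/5.0858) R1 = R3 - (0.338098) R1:  -1.126491 phi_2 + 4.50444 phi_3 = 0.684509
  R3 <- R3 - (-1.126491/4.51628) R2 = R3 - (-0.249429) R2:  4.223461 phi_3 = 0.971348
Back-substitution:
  phi_hat_3 = 0.971348 / 4.223461 = 0.229989
  phi_hat_2 = (1.14998 - (-1.126491)(0.229989)) / 4.51628 = 0.311996
  phi_hat_1 = (-1.7019 - (-1.7019)(0.311996) - (1.7195)(0.229989)) / 5.0858 = -0.307991
So phi_hat = [-0.3080, 0.3120, 0.2300].
Therefore phi_hat_2 = 0.3120.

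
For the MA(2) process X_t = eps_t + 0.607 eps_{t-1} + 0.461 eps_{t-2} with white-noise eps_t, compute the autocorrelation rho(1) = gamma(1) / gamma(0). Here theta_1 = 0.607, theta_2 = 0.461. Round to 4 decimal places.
\rho(1) = 0.5609

For an MA(q) process with theta_0 = 1, the autocovariance is
  gamma(k) = sigma^2 * sum_{i=0..q-k} theta_i * theta_{i+k},
and rho(k) = gamma(k) / gamma(0). Sigma^2 cancels.
  numerator   = (1)*(0.607) + (0.607)*(0.461) = 0.886827.
  denominator = (1)^2 + (0.607)^2 + (0.461)^2 = 1.58097.
  rho(1) = 0.886827 / 1.58097 = 0.5609.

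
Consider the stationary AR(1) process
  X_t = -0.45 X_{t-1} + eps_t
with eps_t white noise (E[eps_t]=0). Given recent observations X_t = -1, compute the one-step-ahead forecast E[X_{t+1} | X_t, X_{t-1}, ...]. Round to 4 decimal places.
E[X_{t+1} \mid \mathcal F_t] = 0.4500

For an AR(p) model X_t = c + sum_i phi_i X_{t-i} + eps_t, the
one-step-ahead conditional mean is
  E[X_{t+1} | X_t, ...] = c + sum_i phi_i X_{t+1-i}.
Substitute known values:
  E[X_{t+1} | ...] = (-0.45) * (-1)
                   = 0.4500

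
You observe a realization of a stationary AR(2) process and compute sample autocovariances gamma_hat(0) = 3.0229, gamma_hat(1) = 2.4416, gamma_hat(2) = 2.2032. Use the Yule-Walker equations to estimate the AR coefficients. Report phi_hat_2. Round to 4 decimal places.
\hat\phi_{2} = 0.2199

The Yule-Walker equations for an AR(p) process read, in matrix form,
  Gamma_p phi = r_p,   with   (Gamma_p)_{ij} = gamma(|i - j|),
                       (r_p)_i = gamma(i),   i,j = 1..p.
Substitute the sample gammas (Toeplitz matrix and right-hand side of size 2):
  Gamma_p = [[3.0229, 2.4416], [2.4416, 3.0229]]
  r_p     = [2.4416, 2.2032]
Written out:
  3.0229 phi_1 + 2.4416 phi_2 = 2.4416
  2.4416 phi_1 + 3.0229 phi_2 = 2.2032
Solve by Cramer's rule:
  det = gamma(0)^2 - gamma(1)^2 = (3.0229)^2 - (2.4416)^2 = 9.13792441 - 5.96141056 = 3.17651385
  phi_hat_1 = [gamma(1) gamma(0) - gamma(1) gamma(2)] / det = [(2.4416)(3.0229) - (2.4416)(2.2032)] / 3.17651385 = 2.00137952 / 3.17651385 = 0.6301
  phi_hat_2 = [gamma(0) gamma(2) - gamma(1)^2] / det = [(3.0229)(2.2032) - (2.4416)^2] / 3.17651385 = 0.69864272 / 3.17651385 = 0.2199
So phi_hat = [0.6301, 0.2199].
Therefore phi_hat_2 = 0.2199.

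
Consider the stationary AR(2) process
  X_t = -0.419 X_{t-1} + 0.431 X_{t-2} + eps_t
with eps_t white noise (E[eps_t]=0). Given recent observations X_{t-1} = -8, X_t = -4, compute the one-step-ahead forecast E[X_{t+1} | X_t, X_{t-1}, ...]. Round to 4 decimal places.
E[X_{t+1} \mid \mathcal F_t] = -1.7720

For an AR(p) model X_t = c + sum_i phi_i X_{t-i} + eps_t, the
one-step-ahead conditional mean is
  E[X_{t+1} | X_t, ...] = c + sum_i phi_i X_{t+1-i}.
Substitute known values:
  E[X_{t+1} | ...] = (-0.419) * (-4) + (0.431) * (-8)
                   = -1.7720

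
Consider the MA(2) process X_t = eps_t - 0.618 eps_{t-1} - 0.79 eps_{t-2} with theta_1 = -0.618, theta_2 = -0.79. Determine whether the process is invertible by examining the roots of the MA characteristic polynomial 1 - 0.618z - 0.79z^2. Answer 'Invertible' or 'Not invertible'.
\text{Not invertible}

The MA(q) characteristic polynomial is P(z) = 1 - 0.618z - 0.79z^2.
Invertibility requires all roots to lie outside the unit circle, i.e. |z| > 1 for every root.
Set 1 + (-0.618) z + (-0.79) z^2 = 0, i.e. a z^2 + b z + c = 0 with a = -0.79, b = -0.618, c = 1.
Discriminant D = b^2 - 4ac = (-0.618)^2 - 4*(-0.79)*1 = 0.381924 - (-3.16) = 3.541924.
D >= 0, so the roots are real: z = (-b +/- sqrt(D)) / (2a) = (0.618 +/- 1.882) / (-1.58).
  z_1 = (0.618 + 1.882) / (-1.58) = -1.5823,   |z_1| = 1.5823.
  z_2 = (0.618 - 1.882) / (-1.58) = 0.8,   |z_2| = 0.8.
Moduli of all roots: 1.5823, 0.8000.
All moduli strictly greater than 1? No.
Verdict: Not invertible.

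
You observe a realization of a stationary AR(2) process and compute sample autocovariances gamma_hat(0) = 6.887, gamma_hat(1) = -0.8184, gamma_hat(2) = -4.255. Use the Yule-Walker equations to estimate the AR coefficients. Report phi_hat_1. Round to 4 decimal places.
\hat\phi_{1} = -0.1950

The Yule-Walker equations for an AR(p) process read, in matrix form,
  Gamma_p phi = r_p,   with   (Gamma_p)_{ij} = gamma(|i - j|),
                       (r_p)_i = gamma(i),   i,j = 1..p.
Substitute the sample gammas (Toeplitz matrix and right-hand side of size 2):
  Gamma_p = [[6.887, -0.8184], [-0.8184, 6.887]]
  r_p     = [-0.8184, -4.255]
Written out:
  6.887 phi_1 - 0.8184 phi_2 = -0.8184
  -0.8184 phi_1 + 6.887 phi_2 = -4.255
Solve by Cramer's rule:
  det = gamma(0)^2 - gamma(1)^2 = (6.887)^2 - (-0.8184)^2 = 47.430769 - 0.66977856 = 46.76099044
  phi_hat_1 = [gamma(1) gamma(0) - gamma(1) gamma(2)] / det = [(-0.8184)(6.887) - (-0.8184)(-4.255)] / 46.76099044 = -9.1186128 / 46.76099044 = -0.195
  phi_hat_2 = [gamma(0) gamma(2) - gamma(1)^2] / det = [(6.887)(-4.255) - (-0.8184)^2] / 46.76099044 = -29.97396356 / 46.76099044 = -0.641
So phi_hat = [-0.1950, -0.6410].
Therefore phi_hat_1 = -0.1950.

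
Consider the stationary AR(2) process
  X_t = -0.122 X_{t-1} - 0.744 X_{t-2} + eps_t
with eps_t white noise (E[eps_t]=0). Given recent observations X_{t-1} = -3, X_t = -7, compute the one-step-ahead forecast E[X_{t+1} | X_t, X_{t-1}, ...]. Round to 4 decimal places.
E[X_{t+1} \mid \mathcal F_t] = 3.0860

For an AR(p) model X_t = c + sum_i phi_i X_{t-i} + eps_t, the
one-step-ahead conditional mean is
  E[X_{t+1} | X_t, ...] = c + sum_i phi_i X_{t+1-i}.
Substitute known values:
  E[X_{t+1} | ...] = (-0.122) * (-7) + (-0.744) * (-3)
                   = 3.0860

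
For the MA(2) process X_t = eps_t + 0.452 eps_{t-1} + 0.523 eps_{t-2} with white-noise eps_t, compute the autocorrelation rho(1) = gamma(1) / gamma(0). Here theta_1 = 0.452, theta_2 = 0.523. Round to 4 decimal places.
\rho(1) = 0.4658

For an MA(q) process with theta_0 = 1, the autocovariance is
  gamma(k) = sigma^2 * sum_{i=0..q-k} theta_i * theta_{i+k},
and rho(k) = gamma(k) / gamma(0). Sigma^2 cancels.
  numerator   = (1)*(0.452) + (0.452)*(0.523) = 0.688396.
  denominator = (1)^2 + (0.452)^2 + (0.523)^2 = 1.477833.
  rho(1) = 0.688396 / 1.477833 = 0.4658.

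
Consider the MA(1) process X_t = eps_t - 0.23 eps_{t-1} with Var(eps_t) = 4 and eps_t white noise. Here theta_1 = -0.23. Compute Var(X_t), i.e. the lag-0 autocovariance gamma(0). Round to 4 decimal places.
\gamma(0) = 4.2116

For an MA(q) process X_t = eps_t + sum_i theta_i eps_{t-i} with
Var(eps_t) = sigma^2, the variance is
  gamma(0) = sigma^2 * (1 + sum_i theta_i^2).
  sum_i theta_i^2 = (-0.23)^2 = 0.0529.
  gamma(0) = 4 * (1 + 0.0529) = 4 * 1.0529 = 4.2116.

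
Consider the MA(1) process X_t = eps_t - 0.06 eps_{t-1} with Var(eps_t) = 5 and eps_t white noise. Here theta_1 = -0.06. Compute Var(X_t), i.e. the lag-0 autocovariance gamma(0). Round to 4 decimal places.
\gamma(0) = 5.0180

For an MA(q) process X_t = eps_t + sum_i theta_i eps_{t-i} with
Var(eps_t) = sigma^2, the variance is
  gamma(0) = sigma^2 * (1 + sum_i theta_i^2).
  sum_i theta_i^2 = (-0.06)^2 = 0.0036.
  gamma(0) = 5 * (1 + 0.0036) = 5 * 1.0036 = 5.018, which rounds to 5.0180.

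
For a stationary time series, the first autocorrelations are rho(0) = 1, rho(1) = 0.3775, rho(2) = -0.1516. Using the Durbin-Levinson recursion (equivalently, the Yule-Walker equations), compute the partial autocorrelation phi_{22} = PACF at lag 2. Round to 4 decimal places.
\phi_{22} = -0.3430

The PACF at lag k is phi_{kk}, the last component of the solution
to the Yule-Walker system G_k phi = r_k where
  (G_k)_{ij} = rho(|i - j|), (r_k)_i = rho(i), i,j = 1..k.
Equivalently, Durbin-Levinson gives phi_{kk} iteratively:
  phi_{11} = rho(1)
  phi_{kk} = [rho(k) - sum_{j=1..k-1} phi_{k-1,j} rho(k-j)]
            / [1 - sum_{j=1..k-1} phi_{k-1,j} rho(j)],
  phi_{k,j} = phi_{k-1,j} - phi_{kk} phi_{k-1,k-j},  j = 1..k-1.
Step k = 1:
  phi_11 = rho(1) = 0.3775.
Step k = 2:
  phi_22 = [rho(2) - phi_11 rho(1)] / [1 - phi_11 rho(1)] = [-0.1516 - (0.3775)(0.3775)] / [1 - (0.3775)(0.3775)]
         = -0.29410625 / 0.85749375 = -0.343.
Therefore phi_{22} = -0.3430.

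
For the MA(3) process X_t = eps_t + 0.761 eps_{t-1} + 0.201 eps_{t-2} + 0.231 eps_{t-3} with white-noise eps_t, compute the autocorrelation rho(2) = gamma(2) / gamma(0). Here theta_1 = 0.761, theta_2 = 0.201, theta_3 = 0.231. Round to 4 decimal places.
\rho(2) = 0.2252

For an MA(q) process with theta_0 = 1, the autocovariance is
  gamma(k) = sigma^2 * sum_{i=0..q-k} theta_i * theta_{i+k},
and rho(k) = gamma(k) / gamma(0). Sigma^2 cancels.
  numerator   = (1)*(0.201) + (0.761)*(0.231) = 0.376791.
  denominator = (1)^2 + (0.761)^2 + (0.201)^2 + (0.231)^2 = 1.672883.
  rho(2) = 0.376791 / 1.672883 = 0.2252.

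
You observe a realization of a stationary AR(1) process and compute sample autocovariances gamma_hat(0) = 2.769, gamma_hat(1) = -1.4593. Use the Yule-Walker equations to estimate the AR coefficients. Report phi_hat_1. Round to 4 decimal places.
\hat\phi_{1} = -0.5270

The Yule-Walker equations for an AR(p) process read, in matrix form,
  Gamma_p phi = r_p,   with   (Gamma_p)_{ij} = gamma(|i - j|),
                       (r_p)_i = gamma(i),   i,j = 1..p.
Substitute the sample gammas (Toeplitz matrix and right-hand side of size 1):
  Gamma_p = [[2.769]]
  r_p     = [-1.4593]
With p = 1 this is the single equation gamma(0) phi_1 = gamma(1):
  phi_hat_1 = gamma(1) / gamma(0) = -1.4593 / 2.769 = -0.5270.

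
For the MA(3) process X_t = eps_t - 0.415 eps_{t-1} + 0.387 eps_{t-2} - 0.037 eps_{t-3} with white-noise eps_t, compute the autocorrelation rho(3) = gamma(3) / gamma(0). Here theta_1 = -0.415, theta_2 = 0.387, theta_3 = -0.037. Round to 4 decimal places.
\rho(3) = -0.0280

For an MA(q) process with theta_0 = 1, the autocovariance is
  gamma(k) = sigma^2 * sum_{i=0..q-k} theta_i * theta_{i+k},
and rho(k) = gamma(k) / gamma(0). Sigma^2 cancels.
  numerator   = (1)*(-0.037) = -0.037.
  denominator = (1)^2 + (-0.415)^2 + (0.387)^2 + (-0.037)^2 = 1.323363.
  rho(3) = -0.037 / 1.323363 = -0.0280.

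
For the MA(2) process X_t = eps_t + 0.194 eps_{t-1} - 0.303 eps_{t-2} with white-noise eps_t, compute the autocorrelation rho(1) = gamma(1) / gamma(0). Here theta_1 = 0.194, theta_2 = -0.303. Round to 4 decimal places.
\rho(1) = 0.1197

For an MA(q) process with theta_0 = 1, the autocovariance is
  gamma(k) = sigma^2 * sum_{i=0..q-k} theta_i * theta_{i+k},
and rho(k) = gamma(k) / gamma(0). Sigma^2 cancels.
  numerator   = (1)*(0.194) + (0.194)*(-0.303) = 0.135218.
  denominator = (1)^2 + (0.194)^2 + (-0.303)^2 = 1.129445.
  rho(1) = 0.135218 / 1.129445 = 0.1197.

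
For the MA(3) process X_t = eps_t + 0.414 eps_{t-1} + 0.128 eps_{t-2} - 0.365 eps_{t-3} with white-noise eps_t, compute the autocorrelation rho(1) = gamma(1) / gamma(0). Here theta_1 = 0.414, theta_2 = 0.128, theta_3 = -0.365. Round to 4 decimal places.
\rho(1) = 0.3181

For an MA(q) process with theta_0 = 1, the autocovariance is
  gamma(k) = sigma^2 * sum_{i=0..q-k} theta_i * theta_{i+k},
and rho(k) = gamma(k) / gamma(0). Sigma^2 cancels.
  numerator   = (1)*(0.414) + (0.414)*(0.128) + (0.128)*(-0.365) = 0.420272.
  denominator = (1)^2 + (0.414)^2 + (0.128)^2 + (-0.365)^2 = 1.321005.
  rho(1) = 0.420272 / 1.321005 = 0.3181.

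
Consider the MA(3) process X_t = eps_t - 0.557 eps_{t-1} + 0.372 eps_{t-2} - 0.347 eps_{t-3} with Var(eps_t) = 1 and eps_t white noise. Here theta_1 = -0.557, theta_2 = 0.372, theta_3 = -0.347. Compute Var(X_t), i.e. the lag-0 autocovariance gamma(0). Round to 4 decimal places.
\gamma(0) = 1.5690

For an MA(q) process X_t = eps_t + sum_i theta_i eps_{t-i} with
Var(eps_t) = sigma^2, the variance is
  gamma(0) = sigma^2 * (1 + sum_i theta_i^2).
  sum_i theta_i^2 = (-0.557)^2 + (0.372)^2 + (-0.347)^2 = 0.310249 + 0.138384 + 0.120409 = 0.569042.
  gamma(0) = 1 * (1 + 0.569042) = 1 * 1.569042 = 1.569042, which rounds to 1.5690.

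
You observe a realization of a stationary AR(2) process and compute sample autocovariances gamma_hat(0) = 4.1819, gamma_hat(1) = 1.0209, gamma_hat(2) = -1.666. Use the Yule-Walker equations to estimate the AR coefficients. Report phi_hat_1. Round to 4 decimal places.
\hat\phi_{1} = 0.3630

The Yule-Walker equations for an AR(p) process read, in matrix form,
  Gamma_p phi = r_p,   with   (Gamma_p)_{ij} = gamma(|i - j|),
                       (r_p)_i = gamma(i),   i,j = 1..p.
Substitute the sample gammas (Toeplitz matrix and right-hand side of size 2):
  Gamma_p = [[4.1819, 1.0209], [1.0209, 4.1819]]
  r_p     = [1.0209, -1.666]
Written out:
  4.1819 phi_1 + 1.0209 phi_2 = 1.0209
  1.0209 phi_1 + 4.1819 phi_2 = -1.666
Solve by Cramer's rule:
  det = gamma(0)^2 - gamma(1)^2 = (4.1819)^2 - (1.0209)^2 = 17.48828761 - 1.04223681 = 16.4460508
  phi_hat_1 = [gamma(1) gamma(0) - gamma(1) gamma(2)] / det = [(1.0209)(4.1819) - (1.0209)(-1.666)] / 16.4460508 = 5.97012111 / 16.4460508 = 0.363
  phi_hat_2 = [gamma(0) gamma(2) - gamma(1)^2] / det = [(4.1819)(-1.666) - (1.0209)^2] / 16.4460508 = -8.00928221 / 16.4460508 = -0.487
So phi_hat = [0.3630, -0.4870].
Therefore phi_hat_1 = 0.3630.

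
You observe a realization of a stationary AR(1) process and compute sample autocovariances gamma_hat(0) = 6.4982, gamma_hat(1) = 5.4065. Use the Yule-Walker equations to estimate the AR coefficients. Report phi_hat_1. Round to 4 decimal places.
\hat\phi_{1} = 0.8320

The Yule-Walker equations for an AR(p) process read, in matrix form,
  Gamma_p phi = r_p,   with   (Gamma_p)_{ij} = gamma(|i - j|),
                       (r_p)_i = gamma(i),   i,j = 1..p.
Substitute the sample gammas (Toeplitz matrix and right-hand side of size 1):
  Gamma_p = [[6.4982]]
  r_p     = [5.4065]
With p = 1 this is the single equation gamma(0) phi_1 = gamma(1):
  phi_hat_1 = gamma(1) / gamma(0) = 5.4065 / 6.4982 = 0.8320.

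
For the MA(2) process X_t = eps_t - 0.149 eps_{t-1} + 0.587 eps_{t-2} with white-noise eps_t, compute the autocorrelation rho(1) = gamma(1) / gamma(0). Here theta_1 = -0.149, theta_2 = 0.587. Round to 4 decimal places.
\rho(1) = -0.1730

For an MA(q) process with theta_0 = 1, the autocovariance is
  gamma(k) = sigma^2 * sum_{i=0..q-k} theta_i * theta_{i+k},
and rho(k) = gamma(k) / gamma(0). Sigma^2 cancels.
  numerator   = (1)*(-0.149) + (-0.149)*(0.587) = -0.236463.
  denominator = (1)^2 + (-0.149)^2 + (0.587)^2 = 1.36677.
  rho(1) = -0.236463 / 1.36677 = -0.1730.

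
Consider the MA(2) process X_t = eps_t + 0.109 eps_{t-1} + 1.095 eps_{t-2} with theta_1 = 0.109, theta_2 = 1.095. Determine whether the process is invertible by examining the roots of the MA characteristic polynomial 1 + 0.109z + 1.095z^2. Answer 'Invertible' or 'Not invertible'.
\text{Not invertible}

The MA(q) characteristic polynomial is P(z) = 1 + 0.109z + 1.095z^2.
Invertibility requires all roots to lie outside the unit circle, i.e. |z| > 1 for every root.
Set 1 + (0.109) z + (1.095) z^2 = 0, i.e. a z^2 + b z + c = 0 with a = 1.095, b = 0.109, c = 1.
Discriminant D = b^2 - 4ac = (0.109)^2 - 4*(1.095)*1 = 0.011881 - (4.38) = -4.368119.
D < 0, so the roots are the complex-conjugate pair z = (-b +/- i sqrt(-D)) / (2a) = -0.0498 +/- 0.9543i.
For a conjugate pair |z|^2 = z * conj(z) = (product of roots) = c/a = 1/(1.095) = 0.913242, so |z| = sqrt(0.913242) = 0.9556 for both roots.
Moduli of all roots: 0.9556, 0.9556.
All moduli strictly greater than 1? No.
Verdict: Not invertible.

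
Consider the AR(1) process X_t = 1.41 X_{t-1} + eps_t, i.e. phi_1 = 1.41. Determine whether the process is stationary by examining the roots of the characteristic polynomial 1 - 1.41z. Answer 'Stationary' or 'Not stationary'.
\text{Not stationary}

The AR(p) characteristic polynomial is P(z) = 1 - 1.41z.
Stationarity requires all roots to lie outside the unit circle, i.e. |z| > 1 for every root.
This is linear in z: 1 + (-1.41) z = 0  =>  z = -1/(-1.41) = 0.70922,  |z| = 0.70922.
Moduli of all roots: 0.7092.
All moduli strictly greater than 1? No.
Verdict: Not stationary.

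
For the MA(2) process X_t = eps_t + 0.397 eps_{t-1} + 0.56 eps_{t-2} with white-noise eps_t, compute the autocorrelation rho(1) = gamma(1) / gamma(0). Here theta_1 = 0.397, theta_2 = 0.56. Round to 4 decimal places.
\rho(1) = 0.4210

For an MA(q) process with theta_0 = 1, the autocovariance is
  gamma(k) = sigma^2 * sum_{i=0..q-k} theta_i * theta_{i+k},
and rho(k) = gamma(k) / gamma(0). Sigma^2 cancels.
  numerator   = (1)*(0.397) + (0.397)*(0.56) = 0.61932.
  denominator = (1)^2 + (0.397)^2 + (0.56)^2 = 1.471209.
  rho(1) = 0.61932 / 1.471209 = 0.4210.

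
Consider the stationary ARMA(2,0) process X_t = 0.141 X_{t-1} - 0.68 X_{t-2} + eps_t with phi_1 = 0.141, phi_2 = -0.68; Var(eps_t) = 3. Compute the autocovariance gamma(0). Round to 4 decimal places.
\gamma(0) = 5.6199

Multiply the model equation by X_{t-k} and take expectations. With theta_0 = psi_0 = 1 and psi_j the MA(infinity) weights, this gives
  gamma(k) - sum_i phi_i gamma(k-i) = c_k,
  c_k = sigma^2 * sum_{j=k..q} theta_j psi_{j-k}   (c_k = 0 for k > q),
using gamma(-m) = gamma(m).
Pure AR (q = 0): c_0 = sigma^2 = 3, c_k = 0 for k >= 1.
Equations for k = 0, 1, 2 (AR order 2, c_2 = 0):
  (E0) gamma(0) = phi_1 gamma(1) + phi_2 gamma(2) + c_0
  (E1) gamma(1) = phi_1 gamma(0) + phi_2 gamma(1) + c_1
  (E2) gamma(2) = phi_1 gamma(1) + phi_2 gamma(0)
From (E1): gamma(1) = A gamma(0) + B with
  A = phi_1 / (1 - phi_2) = 0.141 / 1.68 = 0.083929,   B = c_1 / (1 - phi_2) = 0 / 1.68 = 0.
Insert (E2) into (E0): gamma(0) (1 - phi_2^2) = phi_1 (1 + phi_2) gamma(1) + c_0.
  phi_1 (1 + phi_2) = (0.141)(0.32) = 0.04512,   1 - phi_2^2 = 0.5376.
Replace gamma(1) by A gamma(0) + B and collect gamma(0):
  gamma(0) [0.5376 - (0.04512)(0.083929)] = c_0 = 3
  gamma(0) * 0.533813 = 3
  gamma(0) = 3 / 0.533813 = 5.619944.
Therefore gamma(0) = 5.6199 (to 4 decimal places).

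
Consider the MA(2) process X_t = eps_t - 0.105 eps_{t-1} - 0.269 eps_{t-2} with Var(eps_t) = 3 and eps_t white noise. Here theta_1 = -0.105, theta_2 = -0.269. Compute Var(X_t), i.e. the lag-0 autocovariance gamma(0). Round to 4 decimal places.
\gamma(0) = 3.2502

For an MA(q) process X_t = eps_t + sum_i theta_i eps_{t-i} with
Var(eps_t) = sigma^2, the variance is
  gamma(0) = sigma^2 * (1 + sum_i theta_i^2).
  sum_i theta_i^2 = (-0.105)^2 + (-0.269)^2 = 0.011025 + 0.072361 = 0.083386.
  gamma(0) = 3 * (1 + 0.083386) = 3 * 1.083386 = 3.250158, which rounds to 3.2502.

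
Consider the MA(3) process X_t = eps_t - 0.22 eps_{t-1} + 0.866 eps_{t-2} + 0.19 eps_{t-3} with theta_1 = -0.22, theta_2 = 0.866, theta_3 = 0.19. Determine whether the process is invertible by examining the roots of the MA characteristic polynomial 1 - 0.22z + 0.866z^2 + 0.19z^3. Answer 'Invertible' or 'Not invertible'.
\text{Invertible}

The MA(q) characteristic polynomial is P(z) = 1 - 0.22z + 0.866z^2 + 0.19z^3.
Invertibility requires all roots to lie outside the unit circle, i.e. |z| > 1 for every root.
Degree 3: look for a simple real root z0 first, then factor out (1 - z/z0) and solve the remaining quadratic.
Testing z0 = -5: P(-5) = 1 + (-0.22)(-5) + (0.866)(-5)^2 + (0.19)(-5)^3
  = 1 + (1.1) + (21.65) + (-23.75) = 0.  So z_0 = -5 is a root, |z_0| = 5.
Divide out the factor (1 + 0.2 z) = (1 - z/z0) (since 1/z0 = -0.2):
  P(z) = (1 + 0.2 z)(1 + (-0.42) z + (0.95) z^2)
  [check: z-coef -0.42 - (-0.2) = -0.22; z^2-coef 0.95 - (-0.2)(-0.42) = 0.866; z^3-coef -(-0.2)(0.95) = 0.19.]
Remaining roots from the quadratic factor 1 + (-0.42) z + (0.95) z^2:
  Set 1 + (-0.42) z + (0.95) z^2 = 0, i.e. a z^2 + b z + c = 0 with a = 0.95, b = -0.42, c = 1.
  Discriminant D = b^2 - 4ac = (-0.42)^2 - 4*(0.95)*1 = 0.1764 - (3.8) = -3.6236.
  D < 0, so the roots are the complex-conjugate pair z = (-b +/- i sqrt(-D)) / (2a) = 0.2211 +/- 1.0019i.
  For a conjugate pair |z|^2 = z * conj(z) = (product of roots) = c/a = 1/(0.95) = 1.052632, so |z| = sqrt(1.052632) = 1.026 for both roots.
Moduli of all roots: 5.0000, 1.0260, 1.0260.
All moduli strictly greater than 1? Yes.
Verdict: Invertible.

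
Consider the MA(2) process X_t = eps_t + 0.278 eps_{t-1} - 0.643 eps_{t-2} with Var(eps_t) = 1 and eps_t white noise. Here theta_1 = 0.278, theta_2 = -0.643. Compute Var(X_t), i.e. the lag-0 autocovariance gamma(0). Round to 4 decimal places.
\gamma(0) = 1.4907

For an MA(q) process X_t = eps_t + sum_i theta_i eps_{t-i} with
Var(eps_t) = sigma^2, the variance is
  gamma(0) = sigma^2 * (1 + sum_i theta_i^2).
  sum_i theta_i^2 = (0.278)^2 + (-0.643)^2 = 0.077284 + 0.413449 = 0.490733.
  gamma(0) = 1 * (1 + 0.490733) = 1 * 1.490733 = 1.490733, which rounds to 1.4907.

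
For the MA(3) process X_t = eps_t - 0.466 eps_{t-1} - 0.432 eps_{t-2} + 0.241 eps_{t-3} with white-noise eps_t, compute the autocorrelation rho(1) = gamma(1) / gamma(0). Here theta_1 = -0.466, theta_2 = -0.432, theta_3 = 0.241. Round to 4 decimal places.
\rho(1) = -0.2523

For an MA(q) process with theta_0 = 1, the autocovariance is
  gamma(k) = sigma^2 * sum_{i=0..q-k} theta_i * theta_{i+k},
and rho(k) = gamma(k) / gamma(0). Sigma^2 cancels.
  numerator   = (1)*(-0.466) + (-0.466)*(-0.432) + (-0.432)*(0.241) = -0.3688.
  denominator = (1)^2 + (-0.466)^2 + (-0.432)^2 + (0.241)^2 = 1.461861.
  rho(1) = -0.3688 / 1.461861 = -0.2523.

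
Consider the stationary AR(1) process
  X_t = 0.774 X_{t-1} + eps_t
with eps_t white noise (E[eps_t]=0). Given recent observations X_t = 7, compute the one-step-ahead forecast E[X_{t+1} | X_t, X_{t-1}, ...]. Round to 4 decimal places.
E[X_{t+1} \mid \mathcal F_t] = 5.4180

For an AR(p) model X_t = c + sum_i phi_i X_{t-i} + eps_t, the
one-step-ahead conditional mean is
  E[X_{t+1} | X_t, ...] = c + sum_i phi_i X_{t+1-i}.
Substitute known values:
  E[X_{t+1} | ...] = (0.774) * (7)
                   = 5.4180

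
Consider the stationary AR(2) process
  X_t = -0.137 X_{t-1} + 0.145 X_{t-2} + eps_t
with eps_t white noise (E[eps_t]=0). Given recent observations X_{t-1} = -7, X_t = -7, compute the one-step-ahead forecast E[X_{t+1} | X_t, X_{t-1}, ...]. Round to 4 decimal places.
E[X_{t+1} \mid \mathcal F_t] = -0.0560

For an AR(p) model X_t = c + sum_i phi_i X_{t-i} + eps_t, the
one-step-ahead conditional mean is
  E[X_{t+1} | X_t, ...] = c + sum_i phi_i X_{t+1-i}.
Substitute known values:
  E[X_{t+1} | ...] = (-0.137) * (-7) + (0.145) * (-7)
                   = -0.0560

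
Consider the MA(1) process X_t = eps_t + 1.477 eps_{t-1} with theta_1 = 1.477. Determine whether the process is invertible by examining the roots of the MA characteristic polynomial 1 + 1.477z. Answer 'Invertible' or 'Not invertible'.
\text{Not invertible}

The MA(q) characteristic polynomial is P(z) = 1 + 1.477z.
Invertibility requires all roots to lie outside the unit circle, i.e. |z| > 1 for every root.
This is linear in z: 1 + (1.477) z = 0  =>  z = -1/(1.477) = -0.677048,  |z| = 0.677048.
Moduli of all roots: 0.6770.
All moduli strictly greater than 1? No.
Verdict: Not invertible.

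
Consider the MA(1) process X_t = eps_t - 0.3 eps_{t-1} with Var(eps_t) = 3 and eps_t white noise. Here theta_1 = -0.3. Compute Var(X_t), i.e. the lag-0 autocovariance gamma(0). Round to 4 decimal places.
\gamma(0) = 3.2700

For an MA(q) process X_t = eps_t + sum_i theta_i eps_{t-i} with
Var(eps_t) = sigma^2, the variance is
  gamma(0) = sigma^2 * (1 + sum_i theta_i^2).
  sum_i theta_i^2 = (-0.3)^2 = 0.09.
  gamma(0) = 3 * (1 + 0.09) = 3 * 1.09 = 3.27, which rounds to 3.2700.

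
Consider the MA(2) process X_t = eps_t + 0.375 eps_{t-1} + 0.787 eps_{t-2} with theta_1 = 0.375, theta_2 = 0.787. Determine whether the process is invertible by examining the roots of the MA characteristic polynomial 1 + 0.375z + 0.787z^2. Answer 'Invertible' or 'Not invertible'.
\text{Invertible}

The MA(q) characteristic polynomial is P(z) = 1 + 0.375z + 0.787z^2.
Invertibility requires all roots to lie outside the unit circle, i.e. |z| > 1 for every root.
Set 1 + (0.375) z + (0.787) z^2 = 0, i.e. a z^2 + b z + c = 0 with a = 0.787, b = 0.375, c = 1.
Discriminant D = b^2 - 4ac = (0.375)^2 - 4*(0.787)*1 = 0.140625 - (3.148) = -3.007375.
D < 0, so the roots are the complex-conjugate pair z = (-b +/- i sqrt(-D)) / (2a) = -0.2382 +/- 1.1018i.
For a conjugate pair |z|^2 = z * conj(z) = (product of roots) = c/a = 1/(0.787) = 1.270648, so |z| = sqrt(1.270648) = 1.1272 for both roots.
Moduli of all roots: 1.1272, 1.1272.
All moduli strictly greater than 1? Yes.
Verdict: Invertible.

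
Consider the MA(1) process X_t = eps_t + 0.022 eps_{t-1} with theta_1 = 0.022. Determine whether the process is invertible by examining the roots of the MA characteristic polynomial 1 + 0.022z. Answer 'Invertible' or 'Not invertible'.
\text{Invertible}

The MA(q) characteristic polynomial is P(z) = 1 + 0.022z.
Invertibility requires all roots to lie outside the unit circle, i.e. |z| > 1 for every root.
This is linear in z: 1 + (0.022) z = 0  =>  z = -1/(0.022) = -45.454545,  |z| = 45.454545.
Moduli of all roots: 45.4545.
All moduli strictly greater than 1? Yes.
Verdict: Invertible.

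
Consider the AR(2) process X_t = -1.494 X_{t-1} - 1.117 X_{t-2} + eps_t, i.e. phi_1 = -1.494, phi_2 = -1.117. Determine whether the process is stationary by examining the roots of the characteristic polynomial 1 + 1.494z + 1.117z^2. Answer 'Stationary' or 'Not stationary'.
\text{Not stationary}

The AR(p) characteristic polynomial is P(z) = 1 + 1.494z + 1.117z^2.
Stationarity requires all roots to lie outside the unit circle, i.e. |z| > 1 for every root.
Set 1 + (1.494) z + (1.117) z^2 = 0, i.e. a z^2 + b z + c = 0 with a = 1.117, b = 1.494, c = 1.
Discriminant D = b^2 - 4ac = (1.494)^2 - 4*(1.117)*1 = 2.232036 - (4.468) = -2.235964.
D < 0, so the roots are the complex-conjugate pair z = (-b +/- i sqrt(-D)) / (2a) = -0.6688 +/- 0.6693i.
For a conjugate pair |z|^2 = z * conj(z) = (product of roots) = c/a = 1/(1.117) = 0.895255, so |z| = sqrt(0.895255) = 0.9462 for both roots.
Moduli of all roots: 0.9462, 0.9462.
All moduli strictly greater than 1? No.
Verdict: Not stationary.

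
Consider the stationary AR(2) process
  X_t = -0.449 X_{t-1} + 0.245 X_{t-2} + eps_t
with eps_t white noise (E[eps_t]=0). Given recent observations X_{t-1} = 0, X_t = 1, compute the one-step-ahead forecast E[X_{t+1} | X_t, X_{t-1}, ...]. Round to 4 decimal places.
E[X_{t+1} \mid \mathcal F_t] = -0.4490

For an AR(p) model X_t = c + sum_i phi_i X_{t-i} + eps_t, the
one-step-ahead conditional mean is
  E[X_{t+1} | X_t, ...] = c + sum_i phi_i X_{t+1-i}.
Substitute known values:
  E[X_{t+1} | ...] = (-0.449) * (1) + (0.245) * (0)
                   = -0.4490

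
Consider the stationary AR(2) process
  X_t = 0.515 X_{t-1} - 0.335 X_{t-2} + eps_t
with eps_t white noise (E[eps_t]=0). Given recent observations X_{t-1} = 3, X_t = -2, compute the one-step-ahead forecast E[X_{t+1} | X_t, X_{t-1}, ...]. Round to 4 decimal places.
E[X_{t+1} \mid \mathcal F_t] = -2.0350

For an AR(p) model X_t = c + sum_i phi_i X_{t-i} + eps_t, the
one-step-ahead conditional mean is
  E[X_{t+1} | X_t, ...] = c + sum_i phi_i X_{t+1-i}.
Substitute known values:
  E[X_{t+1} | ...] = (0.515) * (-2) + (-0.335) * (3)
                   = -2.0350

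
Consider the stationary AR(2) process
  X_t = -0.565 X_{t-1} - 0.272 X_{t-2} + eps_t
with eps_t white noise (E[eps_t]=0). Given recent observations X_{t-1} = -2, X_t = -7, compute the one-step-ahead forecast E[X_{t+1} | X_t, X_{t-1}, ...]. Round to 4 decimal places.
E[X_{t+1} \mid \mathcal F_t] = 4.4990

For an AR(p) model X_t = c + sum_i phi_i X_{t-i} + eps_t, the
one-step-ahead conditional mean is
  E[X_{t+1} | X_t, ...] = c + sum_i phi_i X_{t+1-i}.
Substitute known values:
  E[X_{t+1} | ...] = (-0.565) * (-7) + (-0.272) * (-2)
                   = 4.4990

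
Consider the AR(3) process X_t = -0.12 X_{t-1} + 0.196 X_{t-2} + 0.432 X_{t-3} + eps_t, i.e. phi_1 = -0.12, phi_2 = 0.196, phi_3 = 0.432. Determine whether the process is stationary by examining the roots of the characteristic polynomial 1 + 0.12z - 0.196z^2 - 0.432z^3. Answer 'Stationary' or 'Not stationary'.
\text{Stationary}

The AR(p) characteristic polynomial is P(z) = 1 + 0.12z - 0.196z^2 - 0.432z^3.
Stationarity requires all roots to lie outside the unit circle, i.e. |z| > 1 for every root.
Degree 3: look for a simple real root z0 first, then factor out (1 - z/z0) and solve the remaining quadratic.
Testing z0 = 1.25: P(1.25) = 1 + (0.12)(1.25) + (-0.196)(1.25)^2 + (-0.432)(1.25)^3
  = 1 + (0.15) + (-0.30625) + (-0.84375) = 0.  So z_0 = 1.25 is a root, |z_0| = 1.25.
Divide out the factor (1 - 0.8 z) = (1 - z/z0) (since 1/z0 = 0.8):
  P(z) = (1 - 0.8 z)(1 + (0.92) z + (0.54) z^2)
  [check: z-coef 0.92 - (0.8) = 0.12; z^2-coef 0.54 - (0.8)(0.92) = -0.196; z^3-coef -(0.8)(0.54) = -0.432.]
Remaining roots from the quadratic factor 1 + (0.92) z + (0.54) z^2:
  Set 1 + (0.92) z + (0.54) z^2 = 0, i.e. a z^2 + b z + c = 0 with a = 0.54, b = 0.92, c = 1.
  Discriminant D = b^2 - 4ac = (0.92)^2 - 4*(0.54)*1 = 0.8464 - (2.16) = -1.3136.
  D < 0, so the roots are the complex-conjugate pair z = (-b +/- i sqrt(-D)) / (2a) = -0.8519 +/- 1.0612i.
  For a conjugate pair |z|^2 = z * conj(z) = (product of roots) = c/a = 1/(0.54) = 1.851852, so |z| = sqrt(1.851852) = 1.3608 for both roots.
Moduli of all roots: 1.2500, 1.3608, 1.3608.
All moduli strictly greater than 1? Yes.
Verdict: Stationary.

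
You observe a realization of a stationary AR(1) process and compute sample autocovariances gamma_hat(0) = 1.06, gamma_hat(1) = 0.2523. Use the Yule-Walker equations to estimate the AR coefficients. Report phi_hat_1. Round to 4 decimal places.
\hat\phi_{1} = 0.2380

The Yule-Walker equations for an AR(p) process read, in matrix form,
  Gamma_p phi = r_p,   with   (Gamma_p)_{ij} = gamma(|i - j|),
                       (r_p)_i = gamma(i),   i,j = 1..p.
Substitute the sample gammas (Toeplitz matrix and right-hand side of size 1):
  Gamma_p = [[1.06]]
  r_p     = [0.2523]
With p = 1 this is the single equation gamma(0) phi_1 = gamma(1):
  phi_hat_1 = gamma(1) / gamma(0) = 0.2523 / 1.06 = 0.2380.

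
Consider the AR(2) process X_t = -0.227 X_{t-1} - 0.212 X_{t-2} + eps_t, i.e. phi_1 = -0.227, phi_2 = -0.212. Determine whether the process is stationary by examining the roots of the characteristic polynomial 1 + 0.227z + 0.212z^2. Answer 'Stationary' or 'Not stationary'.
\text{Stationary}

The AR(p) characteristic polynomial is P(z) = 1 + 0.227z + 0.212z^2.
Stationarity requires all roots to lie outside the unit circle, i.e. |z| > 1 for every root.
Set 1 + (0.227) z + (0.212) z^2 = 0, i.e. a z^2 + b z + c = 0 with a = 0.212, b = 0.227, c = 1.
Discriminant D = b^2 - 4ac = (0.227)^2 - 4*(0.212)*1 = 0.051529 - (0.848) = -0.796471.
D < 0, so the roots are the complex-conjugate pair z = (-b +/- i sqrt(-D)) / (2a) = -0.5354 +/- 2.1048i.
For a conjugate pair |z|^2 = z * conj(z) = (product of roots) = c/a = 1/(0.212) = 4.716981, so |z| = sqrt(4.716981) = 2.1719 for both roots.
Moduli of all roots: 2.1719, 2.1719.
All moduli strictly greater than 1? Yes.
Verdict: Stationary.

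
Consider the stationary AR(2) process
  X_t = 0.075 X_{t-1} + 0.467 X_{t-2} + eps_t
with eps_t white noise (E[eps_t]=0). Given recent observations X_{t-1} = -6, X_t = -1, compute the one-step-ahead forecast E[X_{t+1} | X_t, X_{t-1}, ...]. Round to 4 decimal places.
E[X_{t+1} \mid \mathcal F_t] = -2.8770

For an AR(p) model X_t = c + sum_i phi_i X_{t-i} + eps_t, the
one-step-ahead conditional mean is
  E[X_{t+1} | X_t, ...] = c + sum_i phi_i X_{t+1-i}.
Substitute known values:
  E[X_{t+1} | ...] = (0.075) * (-1) + (0.467) * (-6)
                   = -2.8770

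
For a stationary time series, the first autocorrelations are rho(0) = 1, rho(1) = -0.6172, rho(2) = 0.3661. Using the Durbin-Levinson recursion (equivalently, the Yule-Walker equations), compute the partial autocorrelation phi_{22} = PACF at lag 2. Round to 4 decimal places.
\phi_{22} = -0.0240

The PACF at lag k is phi_{kk}, the last component of the solution
to the Yule-Walker system G_k phi = r_k where
  (G_k)_{ij} = rho(|i - j|), (r_k)_i = rho(i), i,j = 1..k.
Equivalently, Durbin-Levinson gives phi_{kk} iteratively:
  phi_{11} = rho(1)
  phi_{kk} = [rho(k) - sum_{j=1..k-1} phi_{k-1,j} rho(k-j)]
            / [1 - sum_{j=1..k-1} phi_{k-1,j} rho(j)],
  phi_{k,j} = phi_{k-1,j} - phi_{kk} phi_{k-1,k-j},  j = 1..k-1.
Step k = 1:
  phi_11 = rho(1) = -0.6172.
Step k = 2:
  phi_22 = [rho(2) - phi_11 rho(1)] / [1 - phi_11 rho(1)] = [0.3661 - (-0.6172)(-0.6172)] / [1 - (-0.6172)(-0.6172)]
         = -0.01483584 / 0.61906416 = -0.024.
Therefore phi_{22} = -0.0240.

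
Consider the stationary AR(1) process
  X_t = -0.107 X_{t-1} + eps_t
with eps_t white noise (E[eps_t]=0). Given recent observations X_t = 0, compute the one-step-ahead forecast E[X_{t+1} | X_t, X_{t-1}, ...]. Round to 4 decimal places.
E[X_{t+1} \mid \mathcal F_t] = 0.0000

For an AR(p) model X_t = c + sum_i phi_i X_{t-i} + eps_t, the
one-step-ahead conditional mean is
  E[X_{t+1} | X_t, ...] = c + sum_i phi_i X_{t+1-i}.
Substitute known values:
  E[X_{t+1} | ...] = (-0.107) * (0)
                   = 0.0000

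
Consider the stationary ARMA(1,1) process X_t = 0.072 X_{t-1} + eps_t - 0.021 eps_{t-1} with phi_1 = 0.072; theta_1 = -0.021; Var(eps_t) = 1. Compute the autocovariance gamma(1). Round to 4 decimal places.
\gamma(1) = 0.0512

Multiply the model equation by X_{t-k} and take expectations. With theta_0 = psi_0 = 1 and psi_j the MA(infinity) weights, this gives
  gamma(k) - sum_i phi_i gamma(k-i) = c_k,
  c_k = sigma^2 * sum_{j=k..q} theta_j psi_{j-k}   (c_k = 0 for k > q),
using gamma(-m) = gamma(m).
psi-weights needed (psi_j = theta_j + sum_i phi_i psi_{j-i}):
  psi_1 = theta_1 + phi_1 = -0.021 + (0.072) = 0.051
Right-hand sides:
  c_0 = sigma^2 (1 + theta_1 psi_1) = 1 * (1 + (-0.021)(0.051)) = 1 * 0.998929 = 0.998929
  c_1 = sigma^2 theta_1 = 1 * (-0.021) = -0.021
  c_2 = 0
Equations for k = 0 and k = 1 (AR order 1):
  gamma(0) = phi_1 gamma(1) + c_0
  gamma(1) = phi_1 gamma(0) + c_1
Substituting the second into the first: gamma(0) (1 - phi_1^2) = c_0 + phi_1 c_1, so
  gamma(0) = (c_0 + phi_1 c_1) / (1 - phi_1^2) = (0.998929 + (0.072)(-0.021)) / (1 - (0.072)^2) = 0.997417 / 0.994816 = 1.002615.
  gamma(1) = phi_1 gamma(0) + c_1 = (0.072)(1.002615) + (-0.021) = 0.051188.
Therefore gamma(1) = 0.0512 (to 4 decimal places).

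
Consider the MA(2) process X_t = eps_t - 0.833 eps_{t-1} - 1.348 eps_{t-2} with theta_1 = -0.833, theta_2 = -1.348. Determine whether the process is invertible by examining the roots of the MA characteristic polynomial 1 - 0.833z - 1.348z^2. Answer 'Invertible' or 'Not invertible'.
\text{Not invertible}

The MA(q) characteristic polynomial is P(z) = 1 - 0.833z - 1.348z^2.
Invertibility requires all roots to lie outside the unit circle, i.e. |z| > 1 for every root.
Set 1 + (-0.833) z + (-1.348) z^2 = 0, i.e. a z^2 + b z + c = 0 with a = -1.348, b = -0.833, c = 1.
Discriminant D = b^2 - 4ac = (-0.833)^2 - 4*(-1.348)*1 = 0.693889 - (-5.392) = 6.085889.
D >= 0, so the roots are real: z = (-b +/- sqrt(D)) / (2a) = (0.833 +/- 2.466959) / (-2.696).
  z_1 = (0.833 + 2.466959) / (-2.696) = -1.224,   |z_1| = 1.224.
  z_2 = (0.833 - 2.466959) / (-2.696) = 0.6061,   |z_2| = 0.6061.
Moduli of all roots: 1.2240, 0.6061.
All moduli strictly greater than 1? No.
Verdict: Not invertible.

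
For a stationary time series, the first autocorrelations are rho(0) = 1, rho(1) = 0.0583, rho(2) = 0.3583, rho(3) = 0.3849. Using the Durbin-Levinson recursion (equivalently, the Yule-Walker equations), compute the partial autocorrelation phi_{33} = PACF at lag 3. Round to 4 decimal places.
\phi_{33} = 0.4030

The PACF at lag k is phi_{kk}, the last component of the solution
to the Yule-Walker system G_k phi = r_k where
  (G_k)_{ij} = rho(|i - j|), (r_k)_i = rho(i), i,j = 1..k.
Equivalently, Durbin-Levinson gives phi_{kk} iteratively:
  phi_{11} = rho(1)
  phi_{kk} = [rho(k) - sum_{j=1..k-1} phi_{k-1,j} rho(k-j)]
            / [1 - sum_{j=1..k-1} phi_{k-1,j} rho(j)],
  phi_{k,j} = phi_{k-1,j} - phi_{kk} phi_{k-1,k-j},  j = 1..k-1.
Step k = 1:
  phi_11 = rho(1) = 0.0583.
Step k = 2:
  phi_22 = [rho(2) - phi_11 rho(1)] / [1 - phi_11 rho(1)] = [0.3583 - (0.0583)(0.0583)] / [1 - (0.0583)(0.0583)]
         = 0.35490111 / 0.99660111 = 0.356111.
  Update: phi_21 = phi_11 - phi_22 phi_11 = 0.0583 - (0.356111)(0.0583) = 0.037539.
Step k = 3:
  phi_33 = [rho(3) - phi_21 rho(2) - phi_22 rho(1)] / [1 - phi_21 rho(1) - phi_22 rho(2)]
    numerator   = 0.3849 - (0.037539)(0.3583) - (0.356111)(0.0583) = 0.35068858
    denominator = 1 - (0.037539)(0.0583) - (0.356111)(0.3583) = 0.87021675
  phi_33 = 0.35068858 / 0.87021675 = 0.403.
Therefore phi_{33} = 0.4030.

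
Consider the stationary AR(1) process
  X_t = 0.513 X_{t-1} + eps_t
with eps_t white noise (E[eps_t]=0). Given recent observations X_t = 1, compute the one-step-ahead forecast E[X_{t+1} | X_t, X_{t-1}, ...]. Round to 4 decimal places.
E[X_{t+1} \mid \mathcal F_t] = 0.5130

For an AR(p) model X_t = c + sum_i phi_i X_{t-i} + eps_t, the
one-step-ahead conditional mean is
  E[X_{t+1} | X_t, ...] = c + sum_i phi_i X_{t+1-i}.
Substitute known values:
  E[X_{t+1} | ...] = (0.513) * (1)
                   = 0.5130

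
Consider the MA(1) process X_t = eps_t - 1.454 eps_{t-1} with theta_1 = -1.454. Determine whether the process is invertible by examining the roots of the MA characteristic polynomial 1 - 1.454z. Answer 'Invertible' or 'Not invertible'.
\text{Not invertible}

The MA(q) characteristic polynomial is P(z) = 1 - 1.454z.
Invertibility requires all roots to lie outside the unit circle, i.e. |z| > 1 for every root.
This is linear in z: 1 + (-1.454) z = 0  =>  z = -1/(-1.454) = 0.687758,  |z| = 0.687758.
Moduli of all roots: 0.6878.
All moduli strictly greater than 1? No.
Verdict: Not invertible.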